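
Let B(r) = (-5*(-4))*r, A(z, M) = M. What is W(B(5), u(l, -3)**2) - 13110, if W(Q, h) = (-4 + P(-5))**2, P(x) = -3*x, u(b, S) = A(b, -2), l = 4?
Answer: -12989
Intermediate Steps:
u(b, S) = -2
B(r) = 20*r
W(Q, h) = 121 (W(Q, h) = (-4 - 3*(-5))**2 = (-4 + 15)**2 = 11**2 = 121)
W(B(5), u(l, -3)**2) - 13110 = 121 - 13110 = -12989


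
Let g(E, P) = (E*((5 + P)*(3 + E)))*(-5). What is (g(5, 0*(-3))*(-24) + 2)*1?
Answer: 24002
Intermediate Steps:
g(E, P) = -5*E*(3 + E)*(5 + P) (g(E, P) = (E*((3 + E)*(5 + P)))*(-5) = (E*(3 + E)*(5 + P))*(-5) = -5*E*(3 + E)*(5 + P))
(g(5, 0*(-3))*(-24) + 2)*1 = (-5*5*(15 + 3*(0*(-3)) + 5*5 + 5*(0*(-3)))*(-24) + 2)*1 = (-5*5*(15 + 3*0 + 25 + 5*0)*(-24) + 2)*1 = (-5*5*(15 + 0 + 25 + 0)*(-24) + 2)*1 = (-5*5*40*(-24) + 2)*1 = (-1000*(-24) + 2)*1 = (24000 + 2)*1 = 24002*1 = 24002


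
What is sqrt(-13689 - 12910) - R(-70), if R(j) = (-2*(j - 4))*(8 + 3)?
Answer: -1628 + I*sqrt(26599) ≈ -1628.0 + 163.09*I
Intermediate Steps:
R(j) = 88 - 22*j (R(j) = -2*(-4 + j)*11 = (8 - 2*j)*11 = 88 - 22*j)
sqrt(-13689 - 12910) - R(-70) = sqrt(-13689 - 12910) - (88 - 22*(-70)) = sqrt(-26599) - (88 + 1540) = I*sqrt(26599) - 1*1628 = I*sqrt(26599) - 1628 = -1628 + I*sqrt(26599)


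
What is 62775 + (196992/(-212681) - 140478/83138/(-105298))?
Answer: 58438452461876120805/930932930418722 ≈ 62774.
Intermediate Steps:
62775 + (196992/(-212681) - 140478/83138/(-105298)) = 62775 + (196992*(-1/212681) - 140478*1/83138*(-1/105298)) = 62775 + (-196992/212681 - 70239/41569*(-1/105298)) = 62775 + (-196992/212681 + 70239/4377132562) = 62775 - 862245159152745/930932930418722 = 58438452461876120805/930932930418722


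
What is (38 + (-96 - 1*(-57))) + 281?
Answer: 280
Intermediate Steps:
(38 + (-96 - 1*(-57))) + 281 = (38 + (-96 + 57)) + 281 = (38 - 39) + 281 = -1 + 281 = 280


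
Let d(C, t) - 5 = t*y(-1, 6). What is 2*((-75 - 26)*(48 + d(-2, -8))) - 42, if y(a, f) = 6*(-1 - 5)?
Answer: -68924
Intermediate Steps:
y(a, f) = -36 (y(a, f) = 6*(-6) = -36)
d(C, t) = 5 - 36*t (d(C, t) = 5 + t*(-36) = 5 - 36*t)
2*((-75 - 26)*(48 + d(-2, -8))) - 42 = 2*((-75 - 26)*(48 + (5 - 36*(-8)))) - 42 = 2*(-101*(48 + (5 + 288))) - 42 = 2*(-101*(48 + 293)) - 42 = 2*(-101*341) - 42 = 2*(-34441) - 42 = -68882 - 42 = -68924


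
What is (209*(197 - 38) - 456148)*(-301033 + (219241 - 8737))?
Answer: 38286253093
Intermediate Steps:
(209*(197 - 38) - 456148)*(-301033 + (219241 - 8737)) = (209*159 - 456148)*(-301033 + 210504) = (33231 - 456148)*(-90529) = -422917*(-90529) = 38286253093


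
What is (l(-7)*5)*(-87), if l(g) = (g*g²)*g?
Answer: -1044435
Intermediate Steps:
l(g) = g⁴ (l(g) = g³*g = g⁴)
(l(-7)*5)*(-87) = ((-7)⁴*5)*(-87) = (2401*5)*(-87) = 12005*(-87) = -1044435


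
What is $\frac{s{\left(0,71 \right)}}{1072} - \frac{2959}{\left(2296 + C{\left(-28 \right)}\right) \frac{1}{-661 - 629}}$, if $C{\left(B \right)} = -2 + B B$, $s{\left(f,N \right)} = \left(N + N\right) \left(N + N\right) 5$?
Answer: $\frac{183427745}{137484} \approx 1334.2$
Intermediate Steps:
$s{\left(f,N \right)} = 20 N^{2}$ ($s{\left(f,N \right)} = 2 N 2 N 5 = 4 N^{2} \cdot 5 = 20 N^{2}$)
$C{\left(B \right)} = -2 + B^{2}$
$\frac{s{\left(0,71 \right)}}{1072} - \frac{2959}{\left(2296 + C{\left(-28 \right)}\right) \frac{1}{-661 - 629}} = \frac{20 \cdot 71^{2}}{1072} - \frac{2959}{\left(2296 - \left(2 - \left(-28\right)^{2}\right)\right) \frac{1}{-661 - 629}} = 20 \cdot 5041 \cdot \frac{1}{1072} - \frac{2959}{\left(2296 + \left(-2 + 784\right)\right) \frac{1}{-1290}} = 100820 \cdot \frac{1}{1072} - \frac{2959}{\left(2296 + 782\right) \left(- \frac{1}{1290}\right)} = \frac{25205}{268} - \frac{2959}{3078 \left(- \frac{1}{1290}\right)} = \frac{25205}{268} - \frac{2959}{- \frac{513}{215}} = \frac{25205}{268} - - \frac{636185}{513} = \frac{25205}{268} + \frac{636185}{513} = \frac{183427745}{137484}$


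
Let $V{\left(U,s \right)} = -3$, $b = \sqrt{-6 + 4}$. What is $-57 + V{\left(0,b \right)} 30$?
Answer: $-147$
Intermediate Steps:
$b = i \sqrt{2}$ ($b = \sqrt{-2} = i \sqrt{2} \approx 1.4142 i$)
$-57 + V{\left(0,b \right)} 30 = -57 - 90 = -147$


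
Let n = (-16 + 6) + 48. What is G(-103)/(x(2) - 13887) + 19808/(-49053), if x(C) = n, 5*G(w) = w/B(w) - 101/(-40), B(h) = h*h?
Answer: -5651520771439/13994300938200 ≈ -0.40384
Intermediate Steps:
B(h) = h²
n = 38 (n = -10 + 48 = 38)
G(w) = 101/200 + 1/(5*w) (G(w) = (w/(w²) - 101/(-40))/5 = (w/w² - 101*(-1/40))/5 = (1/w + 101/40)/5 = (101/40 + 1/w)/5 = 101/200 + 1/(5*w))
x(C) = 38
G(-103)/(x(2) - 13887) + 19808/(-49053) = ((1/200)*(40 + 101*(-103))/(-103))/(38 - 13887) + 19808/(-49053) = ((1/200)*(-1/103)*(40 - 10403))/(-13849) + 19808*(-1/49053) = ((1/200)*(-1/103)*(-10363))*(-1/13849) - 19808/49053 = (10363/20600)*(-1/13849) - 19808/49053 = -10363/285289400 - 19808/49053 = -5651520771439/13994300938200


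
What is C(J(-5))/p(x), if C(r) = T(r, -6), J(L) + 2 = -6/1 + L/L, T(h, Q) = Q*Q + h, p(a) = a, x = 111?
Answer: 29/111 ≈ 0.26126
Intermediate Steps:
T(h, Q) = h + Q**2 (T(h, Q) = Q**2 + h = h + Q**2)
J(L) = -7 (J(L) = -2 + (-6/1 + L/L) = -2 + (-6*1 + 1) = -2 + (-6 + 1) = -2 - 5 = -7)
C(r) = 36 + r (C(r) = r + (-6)**2 = r + 36 = 36 + r)
C(J(-5))/p(x) = (36 - 7)/111 = 29*(1/111) = 29/111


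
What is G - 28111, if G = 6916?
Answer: -21195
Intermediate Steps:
G - 28111 = 6916 - 28111 = -21195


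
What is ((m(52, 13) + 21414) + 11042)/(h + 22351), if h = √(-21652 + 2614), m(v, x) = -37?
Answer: 724597069/499586239 - 32419*I*√19038/499586239 ≈ 1.4504 - 0.0089536*I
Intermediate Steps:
h = I*√19038 (h = √(-19038) = I*√19038 ≈ 137.98*I)
((m(52, 13) + 21414) + 11042)/(h + 22351) = ((-37 + 21414) + 11042)/(I*√19038 + 22351) = (21377 + 11042)/(22351 + I*√19038) = 32419/(22351 + I*√19038)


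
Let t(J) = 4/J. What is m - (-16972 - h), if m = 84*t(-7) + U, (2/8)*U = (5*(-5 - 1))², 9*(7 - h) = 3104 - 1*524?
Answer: 60733/3 ≈ 20244.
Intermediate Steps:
h = -839/3 (h = 7 - (3104 - 1*524)/9 = 7 - (3104 - 524)/9 = 7 - ⅑*2580 = 7 - 860/3 = -839/3 ≈ -279.67)
U = 3600 (U = 4*(5*(-5 - 1))² = 4*(5*(-6))² = 4*(-30)² = 4*900 = 3600)
m = 3552 (m = 84*(4/(-7)) + 3600 = 84*(4*(-⅐)) + 3600 = 84*(-4/7) + 3600 = -48 + 3600 = 3552)
m - (-16972 - h) = 3552 - (-16972 - 1*(-839/3)) = 3552 - (-16972 + 839/3) = 3552 - 1*(-50077/3) = 3552 + 50077/3 = 60733/3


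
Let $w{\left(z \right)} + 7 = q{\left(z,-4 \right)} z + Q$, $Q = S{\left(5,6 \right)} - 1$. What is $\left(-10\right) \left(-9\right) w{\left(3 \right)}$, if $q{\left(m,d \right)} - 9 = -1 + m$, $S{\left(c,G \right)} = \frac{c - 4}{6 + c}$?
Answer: $\frac{24840}{11} \approx 2258.2$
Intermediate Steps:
$S{\left(c,G \right)} = \frac{-4 + c}{6 + c}$
$q{\left(m,d \right)} = 8 + m$ ($q{\left(m,d \right)} = 9 + \left(-1 + m\right) = 8 + m$)
$Q = - \frac{10}{11}$ ($Q = \frac{-4 + 5}{6 + 5} - 1 = \frac{1}{11} \cdot 1 - 1 = \frac{1}{11} - 1 = - \frac{10}{11} \approx -0.90909$)
$w{\left(z \right)} = - \frac{87}{11} + z \left(8 + z\right)$ ($w{\left(z \right)} = -7 + \left(\left(8 + z\right) z - \frac{10}{11}\right) = -7 + \left(z \left(8 + z\right) - \frac{10}{11}\right) = -7 + \left(- \frac{10}{11} + z \left(8 + z\right)\right) = - \frac{87}{11} + z \left(8 + z\right)$)
$\left(-10\right) \left(-9\right) w{\left(3 \right)} = \left(-10\right) \left(-9\right) \left(- \frac{87}{11} + 3 \left(8 + 3\right)\right) = 90 \left(- \frac{87}{11} + 3 \cdot 11\right) = 90 \left(- \frac{87}{11} + 33\right) = 90 \cdot \frac{276}{11} = \frac{24840}{11}$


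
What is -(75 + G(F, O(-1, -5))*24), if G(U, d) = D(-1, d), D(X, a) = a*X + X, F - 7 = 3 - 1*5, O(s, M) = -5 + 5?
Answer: -51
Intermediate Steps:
O(s, M) = 0
F = 5 (F = 7 + (3 - 1*5) = 7 + (3 - 5) = 7 - 2 = 5)
D(X, a) = X + X*a (D(X, a) = X*a + X = X + X*a)
G(U, d) = -1 - d (G(U, d) = -(1 + d) = -1 - d)
-(75 + G(F, O(-1, -5))*24) = -(75 + (-1 - 1*0)*24) = -(75 + (-1 + 0)*24) = -(75 - 1*24) = -(75 - 24) = -1*51 = -51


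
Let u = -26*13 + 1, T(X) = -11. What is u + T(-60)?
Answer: -348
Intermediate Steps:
u = -337 (u = -338 + 1 = -337)
u + T(-60) = -337 - 11 = -348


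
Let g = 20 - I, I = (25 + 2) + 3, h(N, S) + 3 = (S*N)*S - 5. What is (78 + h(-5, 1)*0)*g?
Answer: -780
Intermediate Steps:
h(N, S) = -8 + N*S² (h(N, S) = -3 + ((S*N)*S - 5) = -3 + ((N*S)*S - 5) = -3 + (N*S² - 5) = -3 + (-5 + N*S²) = -8 + N*S²)
I = 30 (I = 27 + 3 = 30)
g = -10 (g = 20 - 1*30 = 20 - 30 = -10)
(78 + h(-5, 1)*0)*g = (78 + (-8 - 5*1²)*0)*(-10) = (78 + (-8 - 5*1)*0)*(-10) = (78 + (-8 - 5)*0)*(-10) = (78 - 13*0)*(-10) = (78 + 0)*(-10) = 78*(-10) = -780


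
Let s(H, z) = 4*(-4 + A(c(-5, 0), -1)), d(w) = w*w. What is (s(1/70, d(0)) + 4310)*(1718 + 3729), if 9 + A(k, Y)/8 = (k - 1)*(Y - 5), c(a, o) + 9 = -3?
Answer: 35416394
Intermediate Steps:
c(a, o) = -12 (c(a, o) = -9 - 3 = -12)
d(w) = w²
A(k, Y) = -72 + 8*(-1 + k)*(-5 + Y) (A(k, Y) = -72 + 8*((k - 1)*(Y - 5)) = -72 + 8*((-1 + k)*(-5 + Y)) = -72 + 8*(-1 + k)*(-5 + Y))
s(H, z) = 2192 (s(H, z) = 4*(-4 + (-32 - 40*(-12) - 8*(-1) + 8*(-1)*(-12))) = 4*(-4 + (-32 + 480 + 8 + 96)) = 4*(-4 + 552) = 4*548 = 2192)
(s(1/70, d(0)) + 4310)*(1718 + 3729) = (2192 + 4310)*(1718 + 3729) = 6502*5447 = 35416394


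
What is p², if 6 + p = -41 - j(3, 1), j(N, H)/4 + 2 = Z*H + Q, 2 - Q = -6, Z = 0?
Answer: 5041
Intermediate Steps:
Q = 8 (Q = 2 - 1*(-6) = 2 + 6 = 8)
j(N, H) = 24 (j(N, H) = -8 + 4*(0*H + 8) = -8 + 4*(0 + 8) = -8 + 4*8 = -8 + 32 = 24)
p = -71 (p = -6 + (-41 - 1*24) = -6 + (-41 - 24) = -6 - 65 = -71)
p² = (-71)² = 5041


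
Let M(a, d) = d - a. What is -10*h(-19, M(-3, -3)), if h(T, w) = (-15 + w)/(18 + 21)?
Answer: 50/13 ≈ 3.8462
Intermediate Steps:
h(T, w) = -5/13 + w/39 (h(T, w) = (-15 + w)/39 = (-15 + w)*(1/39) = -5/13 + w/39)
-10*h(-19, M(-3, -3)) = -10*(-5/13 + (-3 - 1*(-3))/39) = -10*(-5/13 + (-3 + 3)/39) = -10*(-5/13 + (1/39)*0) = -10*(-5/13 + 0) = -10*(-5/13) = 50/13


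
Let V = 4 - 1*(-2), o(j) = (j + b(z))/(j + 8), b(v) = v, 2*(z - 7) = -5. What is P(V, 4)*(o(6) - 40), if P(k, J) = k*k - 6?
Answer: -2355/2 ≈ -1177.5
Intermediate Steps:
z = 9/2 (z = 7 + (½)*(-5) = 7 - 5/2 = 9/2 ≈ 4.5000)
o(j) = (9/2 + j)/(8 + j) (o(j) = (j + 9/2)/(j + 8) = (9/2 + j)/(8 + j))
V = 6 (V = 4 + 2 = 6)
P(k, J) = -6 + k² (P(k, J) = k² - 6 = -6 + k²)
P(V, 4)*(o(6) - 40) = (-6 + 6²)*((9/2 + 6)/(8 + 6) - 40) = (-6 + 36)*((21/2)/14 - 40) = 30*((1/14)*(21/2) - 40) = 30*(¾ - 40) = 30*(-157/4) = -2355/2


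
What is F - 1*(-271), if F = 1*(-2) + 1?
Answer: 270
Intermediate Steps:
F = -1 (F = -2 + 1 = -1)
F - 1*(-271) = -1 - 1*(-271) = -1 + 271 = 270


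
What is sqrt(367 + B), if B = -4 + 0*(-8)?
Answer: 11*sqrt(3) ≈ 19.053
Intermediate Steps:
B = -4 (B = -4 + 0 = -4)
sqrt(367 + B) = sqrt(367 - 4) = sqrt(363) = 11*sqrt(3)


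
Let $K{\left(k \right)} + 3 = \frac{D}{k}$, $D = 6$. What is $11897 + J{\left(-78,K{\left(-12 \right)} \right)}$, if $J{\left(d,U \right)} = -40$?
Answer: $11857$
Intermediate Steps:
$K{\left(k \right)} = -3 + \frac{6}{k}$
$11897 + J{\left(-78,K{\left(-12 \right)} \right)} = 11897 - 40 = 11857$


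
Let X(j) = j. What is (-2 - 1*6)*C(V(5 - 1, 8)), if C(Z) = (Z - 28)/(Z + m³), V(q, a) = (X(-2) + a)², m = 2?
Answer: -16/11 ≈ -1.4545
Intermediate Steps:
V(q, a) = (-2 + a)²
C(Z) = (-28 + Z)/(8 + Z) (C(Z) = (Z - 28)/(Z + 2³) = (-28 + Z)/(Z + 8) = (-28 + Z)/(8 + Z))
(-2 - 1*6)*C(V(5 - 1, 8)) = (-2 - 1*6)*((-28 + (-2 + 8)²)/(8 + (-2 + 8)²)) = (-2 - 6)*((-28 + 6²)/(8 + 6²)) = -8*(-28 + 36)/(8 + 36) = -8*8/44 = -2*8/11 = -8*2/11 = -16/11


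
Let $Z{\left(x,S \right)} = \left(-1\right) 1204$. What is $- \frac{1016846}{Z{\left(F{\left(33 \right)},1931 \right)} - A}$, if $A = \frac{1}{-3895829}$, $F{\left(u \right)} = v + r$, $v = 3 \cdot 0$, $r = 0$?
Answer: $\frac{3961458135334}{4690578115} \approx 844.56$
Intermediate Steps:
$v = 0$
$F{\left(u \right)} = 0$ ($F{\left(u \right)} = 0 + 0 = 0$)
$Z{\left(x,S \right)} = -1204$
$A = - \frac{1}{3895829} \approx -2.5668 \cdot 10^{-7}$
$- \frac{1016846}{Z{\left(F{\left(33 \right)},1931 \right)} - A} = - \frac{1016846}{-1204 - - \frac{1}{3895829}} = - \frac{1016846}{-1204 + \frac{1}{3895829}} = - \frac{1016846}{- \frac{4690578115}{3895829}} = \left(-1016846\right) \left(- \frac{3895829}{4690578115}\right) = \frac{3961458135334}{4690578115}$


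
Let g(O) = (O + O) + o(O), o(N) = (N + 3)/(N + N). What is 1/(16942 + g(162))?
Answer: 108/1864783 ≈ 5.7916e-5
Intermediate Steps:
o(N) = (3 + N)/(2*N) (o(N) = (3 + N)/((2*N)) = (3 + N)*(1/(2*N)) = (3 + N)/(2*N))
g(O) = 2*O + (3 + O)/(2*O) (g(O) = (O + O) + (3 + O)/(2*O) = 2*O + (3 + O)/(2*O))
1/(16942 + g(162)) = 1/(16942 + (½)*(3 + 162 + 4*162²)/162) = 1/(16942 + (½)*(1/162)*(3 + 162 + 4*26244)) = 1/(16942 + (½)*(1/162)*(3 + 162 + 104976)) = 1/(16942 + (½)*(1/162)*105141) = 1/(16942 + 35047/108) = 1/(1864783/108) = 108/1864783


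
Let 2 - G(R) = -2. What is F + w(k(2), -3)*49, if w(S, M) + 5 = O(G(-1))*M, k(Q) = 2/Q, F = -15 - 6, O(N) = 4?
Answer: -854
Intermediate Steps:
G(R) = 4 (G(R) = 2 - 1*(-2) = 2 + 2 = 4)
F = -21
w(S, M) = -5 + 4*M
F + w(k(2), -3)*49 = -21 + (-5 + 4*(-3))*49 = -21 + (-5 - 12)*49 = -21 - 17*49 = -21 - 833 = -854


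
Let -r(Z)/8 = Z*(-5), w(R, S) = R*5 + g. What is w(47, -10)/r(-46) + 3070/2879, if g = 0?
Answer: 994447/1059472 ≈ 0.93863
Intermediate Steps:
w(R, S) = 5*R (w(R, S) = R*5 + 0 = 5*R + 0 = 5*R)
r(Z) = 40*Z (r(Z) = -8*Z*(-5) = -(-40)*Z = 40*Z)
w(47, -10)/r(-46) + 3070/2879 = (5*47)/((40*(-46))) + 3070/2879 = 235/(-1840) + 3070*(1/2879) = 235*(-1/1840) + 3070/2879 = -47/368 + 3070/2879 = 994447/1059472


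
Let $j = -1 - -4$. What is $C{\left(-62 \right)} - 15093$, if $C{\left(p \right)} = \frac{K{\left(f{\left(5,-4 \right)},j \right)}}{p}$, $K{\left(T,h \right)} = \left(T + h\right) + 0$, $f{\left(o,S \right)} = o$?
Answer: $- \frac{467887}{31} \approx -15093.0$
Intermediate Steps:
$j = 3$ ($j = -1 + 4 = 3$)
$K{\left(T,h \right)} = T + h$
$C{\left(p \right)} = \frac{8}{p}$ ($C{\left(p \right)} = \frac{5 + 3}{p} = \frac{8}{p}$)
$C{\left(-62 \right)} - 15093 = \frac{8}{-62} - 15093 = 8 \left(- \frac{1}{62}\right) - 15093 = - \frac{4}{31} - 15093 = - \frac{467887}{31}$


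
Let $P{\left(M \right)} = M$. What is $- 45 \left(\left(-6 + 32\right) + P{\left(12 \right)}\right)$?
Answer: $-1710$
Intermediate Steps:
$- 45 \left(\left(-6 + 32\right) + P{\left(12 \right)}\right) = - 45 \left(\left(-6 + 32\right) + 12\right) = - 45 \left(26 + 12\right) = \left(-45\right) 38 = -1710$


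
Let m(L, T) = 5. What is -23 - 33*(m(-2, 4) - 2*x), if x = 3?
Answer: 10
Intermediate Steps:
-23 - 33*(m(-2, 4) - 2*x) = -23 - 33*(5 - 2*3) = -23 - 33*(5 - 6) = -23 - 33*(-1) = -23 + 33 = 10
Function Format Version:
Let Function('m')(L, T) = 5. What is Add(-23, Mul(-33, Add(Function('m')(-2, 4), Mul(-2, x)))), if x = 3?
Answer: 10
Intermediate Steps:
Add(-23, Mul(-33, Add(Function('m')(-2, 4), Mul(-2, x)))) = Add(-23, Mul(-33, Add(5, Mul(-2, 3)))) = Add(-23, Mul(-33, Add(5, -6))) = Add(-23, Mul(-33, -1)) = Add(-23, 33) = 10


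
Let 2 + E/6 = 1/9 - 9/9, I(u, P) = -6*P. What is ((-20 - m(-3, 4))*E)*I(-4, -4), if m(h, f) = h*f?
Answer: 3328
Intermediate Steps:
m(h, f) = f*h
E = -52/3 (E = -12 + 6*(1/9 - 9/9) = -12 + 6*(1*(⅑) - 9*⅑) = -12 + 6*(⅑ - 1) = -12 + 6*(-8/9) = -12 - 16/3 = -52/3 ≈ -17.333)
((-20 - m(-3, 4))*E)*I(-4, -4) = ((-20 - 4*(-3))*(-52/3))*(-6*(-4)) = ((-20 - 1*(-12))*(-52/3))*24 = ((-20 + 12)*(-52/3))*24 = -8*(-52/3)*24 = (416/3)*24 = 3328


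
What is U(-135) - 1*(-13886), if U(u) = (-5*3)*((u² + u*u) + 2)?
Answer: -532894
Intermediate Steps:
U(u) = -30 - 30*u² (U(u) = -15*((u² + u²) + 2) = -15*(2*u² + 2) = -15*(2 + 2*u²) = -30 - 30*u²)
U(-135) - 1*(-13886) = (-30 - 30*(-135)²) - 1*(-13886) = (-30 - 30*18225) + 13886 = (-30 - 546750) + 13886 = -546780 + 13886 = -532894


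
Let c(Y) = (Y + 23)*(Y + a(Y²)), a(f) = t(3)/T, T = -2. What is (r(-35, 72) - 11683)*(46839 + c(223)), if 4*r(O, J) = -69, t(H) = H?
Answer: -1185562932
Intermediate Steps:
r(O, J) = -69/4 (r(O, J) = (¼)*(-69) = -69/4)
a(f) = -3/2 (a(f) = 3/(-2) = 3*(-½) = -3/2)
c(Y) = (23 + Y)*(-3/2 + Y) (c(Y) = (Y + 23)*(Y - 3/2) = (23 + Y)*(-3/2 + Y))
(r(-35, 72) - 11683)*(46839 + c(223)) = (-69/4 - 11683)*(46839 + (-69/2 + 223² + (43/2)*223)) = -46801*(46839 + (-69/2 + 49729 + 9589/2))/4 = -46801*(46839 + 54489)/4 = -46801/4*101328 = -1185562932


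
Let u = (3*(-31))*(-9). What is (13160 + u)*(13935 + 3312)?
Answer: 241406259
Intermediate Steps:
u = 837 (u = -93*(-9) = 837)
(13160 + u)*(13935 + 3312) = (13160 + 837)*(13935 + 3312) = 13997*17247 = 241406259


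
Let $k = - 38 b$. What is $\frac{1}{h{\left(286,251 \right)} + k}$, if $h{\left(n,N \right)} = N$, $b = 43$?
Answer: $- \frac{1}{1383} \approx -0.00072307$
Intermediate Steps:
$k = -1634$ ($k = \left(-38\right) 43 = -1634$)
$\frac{1}{h{\left(286,251 \right)} + k} = \frac{1}{251 - 1634} = \frac{1}{-1383} = - \frac{1}{1383}$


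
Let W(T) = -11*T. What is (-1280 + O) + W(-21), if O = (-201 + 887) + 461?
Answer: 98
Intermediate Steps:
O = 1147 (O = 686 + 461 = 1147)
(-1280 + O) + W(-21) = (-1280 + 1147) - 11*(-21) = -133 + 231 = 98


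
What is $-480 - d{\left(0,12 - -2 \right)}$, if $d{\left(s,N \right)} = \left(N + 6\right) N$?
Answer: $-760$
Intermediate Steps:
$d{\left(s,N \right)} = N \left(6 + N\right)$ ($d{\left(s,N \right)} = \left(6 + N\right) N = N \left(6 + N\right)$)
$-480 - d{\left(0,12 - -2 \right)} = -480 - \left(12 - -2\right) \left(6 + \left(12 - -2\right)\right) = -480 - \left(12 + 2\right) \left(6 + \left(12 + 2\right)\right) = -480 - 14 \left(6 + 14\right) = -480 - 14 \cdot 20 = -480 - 280 = -760$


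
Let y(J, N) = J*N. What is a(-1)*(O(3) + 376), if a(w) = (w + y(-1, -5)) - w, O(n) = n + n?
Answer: 1910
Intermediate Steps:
O(n) = 2*n
a(w) = 5 (a(w) = (w - 1*(-5)) - w = (w + 5) - w = (5 + w) - w = 5)
a(-1)*(O(3) + 376) = 5*(2*3 + 376) = 5*(6 + 376) = 5*382 = 1910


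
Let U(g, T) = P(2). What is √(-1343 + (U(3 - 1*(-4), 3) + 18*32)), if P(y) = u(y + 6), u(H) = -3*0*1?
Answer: I*√767 ≈ 27.695*I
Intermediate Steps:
u(H) = 0 (u(H) = 0*1 = 0)
P(y) = 0
U(g, T) = 0
√(-1343 + (U(3 - 1*(-4), 3) + 18*32)) = √(-1343 + (0 + 18*32)) = √(-1343 + (0 + 576)) = √(-1343 + 576) = √(-767) = I*√767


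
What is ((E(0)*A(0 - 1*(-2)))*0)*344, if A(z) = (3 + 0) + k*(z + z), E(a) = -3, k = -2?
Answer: 0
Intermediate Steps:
A(z) = 3 - 4*z (A(z) = (3 + 0) - 2*(z + z) = 3 - 4*z)
((E(0)*A(0 - 1*(-2)))*0)*344 = (-3*(3 - 4*(0 - 1*(-2)))*0)*344 = (-3*(3 - 4*(0 + 2))*0)*344 = (-3*(3 - 4*2)*0)*344 = (-3*(3 - 8)*0)*344 = (-3*(-5)*0)*344 = (15*0)*344 = 0*344 = 0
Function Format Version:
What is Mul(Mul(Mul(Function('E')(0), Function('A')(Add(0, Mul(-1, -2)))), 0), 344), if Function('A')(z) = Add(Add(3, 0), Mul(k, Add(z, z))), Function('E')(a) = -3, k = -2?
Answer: 0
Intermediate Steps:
Function('A')(z) = Add(3, Mul(-4, z)) (Function('A')(z) = Add(Add(3, 0), Mul(-2, Add(z, z))) = Add(3, Mul(-2, Mul(2, z))) = Add(3, Mul(-4, z)))
Mul(Mul(Mul(Function('E')(0), Function('A')(Add(0, Mul(-1, -2)))), 0), 344) = Mul(Mul(Mul(-3, Add(3, Mul(-4, Add(0, Mul(-1, -2))))), 0), 344) = Mul(Mul(Mul(-3, Add(3, Mul(-4, Add(0, 2)))), 0), 344) = Mul(Mul(Mul(-3, Add(3, Mul(-4, 2))), 0), 344) = Mul(Mul(Mul(-3, Add(3, -8)), 0), 344) = Mul(Mul(Mul(-3, -5), 0), 344) = Mul(Mul(15, 0), 344) = Mul(0, 344) = 0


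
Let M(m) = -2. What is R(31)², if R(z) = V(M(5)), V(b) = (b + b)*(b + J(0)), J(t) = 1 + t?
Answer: 16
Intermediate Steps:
V(b) = 2*b*(1 + b) (V(b) = (b + b)*(b + (1 + 0)) = (2*b)*(b + 1) = (2*b)*(1 + b) = 2*b*(1 + b))
R(z) = 4 (R(z) = 2*(-2)*(1 - 2) = 2*(-2)*(-1) = 4)
R(31)² = 4² = 16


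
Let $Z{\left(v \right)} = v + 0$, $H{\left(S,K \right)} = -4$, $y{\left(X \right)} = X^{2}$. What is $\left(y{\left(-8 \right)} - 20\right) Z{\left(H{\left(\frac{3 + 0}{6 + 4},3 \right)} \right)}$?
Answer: $-176$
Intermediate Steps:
$Z{\left(v \right)} = v$
$\left(y{\left(-8 \right)} - 20\right) Z{\left(H{\left(\frac{3 + 0}{6 + 4},3 \right)} \right)} = \left(\left(-8\right)^{2} - 20\right) \left(-4\right) = \left(64 - 20\right) \left(-4\right) = 44 \left(-4\right) = -176$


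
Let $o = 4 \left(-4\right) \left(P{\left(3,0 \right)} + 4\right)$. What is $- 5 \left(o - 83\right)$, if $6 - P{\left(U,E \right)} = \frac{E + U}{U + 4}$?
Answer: $\frac{8265}{7} \approx 1180.7$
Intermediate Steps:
$P{\left(U,E \right)} = 6 - \frac{E + U}{4 + U}$ ($P{\left(U,E \right)} = 6 - \frac{E + U}{U + 4} = 6 - \frac{E + U}{4 + U}$)
$o = - \frac{1072}{7}$ ($o = 4 \left(-4\right) \left(\frac{24 - 0 + 5 \cdot 3}{4 + 3} + 4\right) = - 16 \left(\frac{24 + 0 + 15}{7} + 4\right) = - 16 \left(\frac{1}{7} \cdot 39 + 4\right) = - 16 \left(\frac{39}{7} + 4\right) = \left(-16\right) \frac{67}{7} = - \frac{1072}{7} \approx -153.14$)
$- 5 \left(o - 83\right) = - 5 \left(- \frac{1072}{7} - 83\right) = \left(-5\right) \left(- \frac{1653}{7}\right) = \frac{8265}{7}$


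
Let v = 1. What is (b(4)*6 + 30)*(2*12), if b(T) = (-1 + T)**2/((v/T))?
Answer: 5904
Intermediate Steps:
b(T) = T*(-1 + T)**2 (b(T) = (-1 + T)**2/((1/T)) = (-1 + T)**2/(1/T) = (-1 + T)**2*T = T*(-1 + T)**2)
(b(4)*6 + 30)*(2*12) = ((4*(-1 + 4)**2)*6 + 30)*(2*12) = ((4*3**2)*6 + 30)*24 = ((4*9)*6 + 30)*24 = (36*6 + 30)*24 = (216 + 30)*24 = 246*24 = 5904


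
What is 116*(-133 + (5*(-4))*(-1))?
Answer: -13108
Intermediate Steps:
116*(-133 + (5*(-4))*(-1)) = 116*(-133 - 20*(-1)) = 116*(-133 + 20) = 116*(-113) = -13108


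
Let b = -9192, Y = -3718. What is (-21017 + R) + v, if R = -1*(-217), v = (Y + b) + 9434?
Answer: -24276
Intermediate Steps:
v = -3476 (v = (-3718 - 9192) + 9434 = -12910 + 9434 = -3476)
R = 217
(-21017 + R) + v = (-21017 + 217) - 3476 = -20800 - 3476 = -24276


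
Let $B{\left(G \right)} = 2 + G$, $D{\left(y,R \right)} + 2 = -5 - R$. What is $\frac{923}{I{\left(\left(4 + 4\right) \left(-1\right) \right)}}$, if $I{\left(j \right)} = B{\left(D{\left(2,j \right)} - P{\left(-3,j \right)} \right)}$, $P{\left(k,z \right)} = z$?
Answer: $\frac{923}{11} \approx 83.909$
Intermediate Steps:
$D{\left(y,R \right)} = -7 - R$ ($D{\left(y,R \right)} = -2 - \left(5 + R\right) = -7 - R$)
$I{\left(j \right)} = -5 - 2 j$ ($I{\left(j \right)} = 2 - \left(7 + 2 j\right) = -5 - 2 j$)
$\frac{923}{I{\left(\left(4 + 4\right) \left(-1\right) \right)}} = \frac{923}{-5 - 2 \left(4 + 4\right) \left(-1\right)} = \frac{923}{-5 - 2 \cdot 8 \left(-1\right)} = \frac{923}{-5 - -16} = \frac{923}{-5 + 16} = \frac{923}{11}$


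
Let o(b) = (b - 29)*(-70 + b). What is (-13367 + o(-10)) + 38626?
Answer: 28379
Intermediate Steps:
o(b) = (-70 + b)*(-29 + b) (o(b) = (-29 + b)*(-70 + b) = (-70 + b)*(-29 + b))
(-13367 + o(-10)) + 38626 = (-13367 + (2030 + (-10)² - 99*(-10))) + 38626 = (-13367 + (2030 + 100 + 990)) + 38626 = (-13367 + 3120) + 38626 = -10247 + 38626 = 28379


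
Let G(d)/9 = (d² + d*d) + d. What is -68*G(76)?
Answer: -7116336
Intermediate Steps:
G(d) = 9*d + 18*d² (G(d) = 9*((d² + d*d) + d) = 9*((d² + d²) + d) = 9*(2*d² + d) = 9*(d + 2*d²) = 9*d + 18*d²)
-68*G(76) = -612*76*(1 + 2*76) = -612*76*(1 + 152) = -612*76*153 = -68*104652 = -7116336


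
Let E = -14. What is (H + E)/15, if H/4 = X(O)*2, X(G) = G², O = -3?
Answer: 58/15 ≈ 3.8667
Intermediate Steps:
H = 72 (H = 4*((-3)²*2) = 4*(9*2) = 4*18 = 72)
(H + E)/15 = (72 - 14)/15 = 58*(1/15) = 58/15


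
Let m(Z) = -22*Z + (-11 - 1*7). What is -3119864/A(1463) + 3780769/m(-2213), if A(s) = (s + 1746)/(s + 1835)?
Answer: -500748078231575/156175612 ≈ -3.2063e+6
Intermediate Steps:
A(s) = (1746 + s)/(1835 + s)
m(Z) = -18 - 22*Z (m(Z) = -22*Z + (-11 - 7) = -22*Z - 18 = -18 - 22*Z)
-3119864/A(1463) + 3780769/m(-2213) = -3119864*(1835 + 1463)/(1746 + 1463) + 3780769/(-18 - 22*(-2213)) = -3119864/(3209/3298) + 3780769/(-18 + 48686) = -3119864/((1/3298)*3209) + 3780769/48668 = -3119864/3209/3298 + 3780769*(1/48668) = -3119864*3298/3209 + 3780769/48668 = -10289311472/3209 + 3780769/48668 = -500748078231575/156175612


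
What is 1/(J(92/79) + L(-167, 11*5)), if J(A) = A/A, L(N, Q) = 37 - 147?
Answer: -1/109 ≈ -0.0091743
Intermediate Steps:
L(N, Q) = -110
J(A) = 1
1/(J(92/79) + L(-167, 11*5)) = 1/(1 - 110) = 1/(-109) = -1/109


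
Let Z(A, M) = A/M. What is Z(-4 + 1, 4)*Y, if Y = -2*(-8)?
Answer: -12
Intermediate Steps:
Y = 16
Z(-4 + 1, 4)*Y = ((-4 + 1)/4)*16 = -3*¼*16 = -¾*16 = -12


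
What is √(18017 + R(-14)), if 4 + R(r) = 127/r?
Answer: √3528770/14 ≈ 134.18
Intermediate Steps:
R(r) = -4 + 127/r
√(18017 + R(-14)) = √(18017 + (-4 + 127/(-14))) = √(18017 + (-4 + 127*(-1/14))) = √(18017 + (-4 - 127/14)) = √(18017 - 183/14) = √(252055/14) = √3528770/14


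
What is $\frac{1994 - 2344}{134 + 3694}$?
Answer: $- \frac{175}{1914} \approx -0.091431$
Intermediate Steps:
$\frac{1994 - 2344}{134 + 3694} = - \frac{350}{3828} = \left(-350\right) \frac{1}{3828} = - \frac{175}{1914}$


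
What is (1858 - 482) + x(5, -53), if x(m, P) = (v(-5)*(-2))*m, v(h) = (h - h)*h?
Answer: 1376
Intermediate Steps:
v(h) = 0 (v(h) = 0*h = 0)
x(m, P) = 0 (x(m, P) = (0*(-2))*m = 0*m = 0)
(1858 - 482) + x(5, -53) = (1858 - 482) + 0 = 1376 + 0 = 1376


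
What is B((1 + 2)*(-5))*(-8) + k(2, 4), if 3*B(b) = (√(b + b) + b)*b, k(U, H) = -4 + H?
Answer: -600 + 40*I*√30 ≈ -600.0 + 219.09*I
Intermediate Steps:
B(b) = b*(b + √2*√b)/3 (B(b) = ((√(b + b) + b)*b)/3 = ((√(2*b) + b)*b)/3 = ((√2*√b + b)*b)/3 = ((b + √2*√b)*b)/3 = (b*(b + √2*√b))/3 = b*(b + √2*√b)/3)
B((1 + 2)*(-5))*(-8) + k(2, 4) = (((1 + 2)*(-5))²/3 + √2*((1 + 2)*(-5))^(3/2)/3)*(-8) + (-4 + 4) = ((3*(-5))²/3 + √2*(3*(-5))^(3/2)/3)*(-8) + 0 = ((⅓)*(-15)² + √2*(-15)^(3/2)/3)*(-8) + 0 = ((⅓)*225 + √2*(-15*I*√15)/3)*(-8) + 0 = (75 - 5*I*√30)*(-8) + 0 = (-600 + 40*I*√30) + 0 = -600 + 40*I*√30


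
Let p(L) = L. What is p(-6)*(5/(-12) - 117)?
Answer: 1409/2 ≈ 704.50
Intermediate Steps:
p(-6)*(5/(-12) - 117) = -6*(5/(-12) - 117) = -6*(5*(-1/12) - 117) = -6*(-5/12 - 117) = -6*(-1409/12) = 1409/2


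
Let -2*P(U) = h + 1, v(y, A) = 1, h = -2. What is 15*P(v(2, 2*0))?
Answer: 15/2 ≈ 7.5000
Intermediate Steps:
P(U) = 1/2 (P(U) = -(-2 + 1)/2 = -1/2*(-1) = 1/2)
15*P(v(2, 2*0)) = 15*(1/2) = 15/2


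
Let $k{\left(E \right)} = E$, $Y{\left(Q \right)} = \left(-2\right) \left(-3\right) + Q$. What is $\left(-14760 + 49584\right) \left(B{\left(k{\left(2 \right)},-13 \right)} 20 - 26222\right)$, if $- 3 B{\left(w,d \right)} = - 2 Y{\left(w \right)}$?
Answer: $-909440368$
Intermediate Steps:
$Y{\left(Q \right)} = 6 + Q$
$B{\left(w,d \right)} = 4 + \frac{2 w}{3}$ ($B{\left(w,d \right)} = - \frac{\left(-2\right) \left(6 + w\right)}{3} = - \frac{-12 - 2 w}{3} = 4 + \frac{2 w}{3}$)
$\left(-14760 + 49584\right) \left(B{\left(k{\left(2 \right)},-13 \right)} 20 - 26222\right) = \left(-14760 + 49584\right) \left(\left(4 + \frac{2}{3} \cdot 2\right) 20 - 26222\right) = 34824 \left(\left(4 + \frac{4}{3}\right) 20 - 26222\right) = 34824 \left(\frac{16}{3} \cdot 20 - 26222\right) = 34824 \left(\frac{320}{3} - 26222\right) = 34824 \left(- \frac{78346}{3}\right) = -909440368$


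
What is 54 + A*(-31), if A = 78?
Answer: -2364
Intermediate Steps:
54 + A*(-31) = 54 + 78*(-31) = 54 - 2418 = -2364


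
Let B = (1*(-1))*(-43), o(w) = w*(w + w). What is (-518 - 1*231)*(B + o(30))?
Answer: -1380407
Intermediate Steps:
o(w) = 2*w² (o(w) = w*(2*w) = 2*w²)
B = 43 (B = -1*(-43) = 43)
(-518 - 1*231)*(B + o(30)) = (-518 - 1*231)*(43 + 2*30²) = (-518 - 231)*(43 + 2*900) = -749*(43 + 1800) = -749*1843 = -1380407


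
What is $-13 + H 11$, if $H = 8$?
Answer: $75$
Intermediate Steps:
$-13 + H 11 = -13 + 8 \cdot 11 = -13 + 88 = 75$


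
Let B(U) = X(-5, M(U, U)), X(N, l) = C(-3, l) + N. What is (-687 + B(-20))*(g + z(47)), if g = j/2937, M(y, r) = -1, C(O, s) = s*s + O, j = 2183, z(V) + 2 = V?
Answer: -93237512/2937 ≈ -31746.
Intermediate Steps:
z(V) = -2 + V
C(O, s) = O + s**2 (C(O, s) = s**2 + O = O + s**2)
X(N, l) = -3 + N + l**2 (X(N, l) = (-3 + l**2) + N = -3 + N + l**2)
B(U) = -7 (B(U) = -3 - 5 + (-1)**2 = -3 - 5 + 1 = -7)
g = 2183/2937 ≈ 0.74328
(-687 + B(-20))*(g + z(47)) = (-687 - 7)*(2183/2937 + (-2 + 47)) = -694*(2183/2937 + 45) = -694*134348/2937 = -93237512/2937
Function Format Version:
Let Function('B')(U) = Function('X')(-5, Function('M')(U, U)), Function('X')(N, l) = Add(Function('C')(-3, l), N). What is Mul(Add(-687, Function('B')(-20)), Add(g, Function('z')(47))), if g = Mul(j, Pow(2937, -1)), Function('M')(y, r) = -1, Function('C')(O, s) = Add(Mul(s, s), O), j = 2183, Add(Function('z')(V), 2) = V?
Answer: Rational(-93237512, 2937) ≈ -31746.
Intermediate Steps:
Function('z')(V) = Add(-2, V)
Function('C')(O, s) = Add(O, Pow(s, 2)) (Function('C')(O, s) = Add(Pow(s, 2), O) = Add(O, Pow(s, 2)))
Function('X')(N, l) = Add(-3, N, Pow(l, 2)) (Function('X')(N, l) = Add(Add(-3, Pow(l, 2)), N) = Add(-3, N, Pow(l, 2)))
Function('B')(U) = -7 (Function('B')(U) = Add(-3, -5, Pow(-1, 2)) = Add(-3, -5, 1) = -7)
g = Rational(2183, 2937) (g = Mul(2183, Pow(2937, -1)) = Mul(2183, Rational(1, 2937)) = Rational(2183, 2937) ≈ 0.74328)
Mul(Add(-687, Function('B')(-20)), Add(g, Function('z')(47))) = Mul(Add(-687, -7), Add(Rational(2183, 2937), Add(-2, 47))) = Mul(-694, Add(Rational(2183, 2937), 45)) = Mul(-694, Rational(134348, 2937)) = Rational(-93237512, 2937)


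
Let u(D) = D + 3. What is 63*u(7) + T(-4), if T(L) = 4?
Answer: 634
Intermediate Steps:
u(D) = 3 + D
63*u(7) + T(-4) = 63*(3 + 7) + 4 = 63*10 + 4 = 630 + 4 = 634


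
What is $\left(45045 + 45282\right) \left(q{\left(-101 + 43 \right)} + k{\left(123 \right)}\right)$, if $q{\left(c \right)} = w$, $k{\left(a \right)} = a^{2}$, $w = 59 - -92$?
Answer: $1380196560$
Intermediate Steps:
$w = 151$ ($w = 59 + 92 = 151$)
$q{\left(c \right)} = 151$
$\left(45045 + 45282\right) \left(q{\left(-101 + 43 \right)} + k{\left(123 \right)}\right) = \left(45045 + 45282\right) \left(151 + 123^{2}\right) = 90327 \left(151 + 15129\right) = 90327 \cdot 15280 = 1380196560$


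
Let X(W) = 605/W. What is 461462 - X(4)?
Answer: 1845243/4 ≈ 4.6131e+5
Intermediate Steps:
461462 - X(4) = 461462 - 605/4 = 1845243/4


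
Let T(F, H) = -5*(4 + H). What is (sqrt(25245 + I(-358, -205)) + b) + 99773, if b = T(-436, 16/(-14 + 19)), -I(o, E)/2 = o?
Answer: 99737 + sqrt(25961) ≈ 99898.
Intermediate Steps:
I(o, E) = -2*o
T(F, H) = -20 - 5*H
b = -36 (b = -20 - 5*16/(-14 + 19) = -20 - 5*16/5 = -20 - 16 = -36)
(sqrt(25245 + I(-358, -205)) + b) + 99773 = (sqrt(25245 - 2*(-358)) - 36) + 99773 = (sqrt(25245 + 716) - 36) + 99773 = (sqrt(25961) - 36) + 99773 = (-36 + sqrt(25961)) + 99773 = 99737 + sqrt(25961)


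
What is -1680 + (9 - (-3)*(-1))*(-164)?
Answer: -2664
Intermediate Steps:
-1680 + (9 - (-3)*(-1))*(-164) = -1680 + (9 - 1*3)*(-164) = -1680 + (9 - 3)*(-164) = -1680 + 6*(-164) = -1680 - 984 = -2664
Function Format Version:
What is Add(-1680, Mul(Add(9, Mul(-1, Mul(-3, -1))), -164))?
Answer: -2664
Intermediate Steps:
Add(-1680, Mul(Add(9, Mul(-1, Mul(-3, -1))), -164)) = Add(-1680, Mul(Add(9, Mul(-1, 3)), -164)) = Add(-1680, Mul(Add(9, -3), -164)) = Add(-1680, Mul(6, -164)) = Add(-1680, -984) = -2664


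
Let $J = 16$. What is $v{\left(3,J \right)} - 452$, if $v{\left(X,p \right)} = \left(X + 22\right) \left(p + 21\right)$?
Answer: $473$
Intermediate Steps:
$v{\left(X,p \right)} = \left(21 + p\right) \left(22 + X\right)$ ($v{\left(X,p \right)} = \left(22 + X\right) \left(21 + p\right) = \left(21 + p\right) \left(22 + X\right)$)
$v{\left(3,J \right)} - 452 = \left(462 + 21 \cdot 3 + 22 \cdot 16 + 3 \cdot 16\right) - 452 = \left(462 + 63 + 352 + 48\right) - 452 = 925 - 452 = 473$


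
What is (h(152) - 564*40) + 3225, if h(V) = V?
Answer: -19183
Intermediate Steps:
(h(152) - 564*40) + 3225 = (152 - 564*40) + 3225 = (152 - 22560) + 3225 = -22408 + 3225 = -19183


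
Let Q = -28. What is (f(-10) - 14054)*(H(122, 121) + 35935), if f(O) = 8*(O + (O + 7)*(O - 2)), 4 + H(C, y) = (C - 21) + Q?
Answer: -498511384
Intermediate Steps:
H(C, y) = -53 + C (H(C, y) = -4 + ((C - 21) - 28) = -4 + ((-21 + C) - 28) = -4 + (-49 + C) = -53 + C)
f(O) = 8*O + 8*(-2 + O)*(7 + O) (f(O) = 8*(O + (7 + O)*(-2 + O)) = 8*(O + (-2 + O)*(7 + O)) = 8*O + 8*(-2 + O)*(7 + O))
(f(-10) - 14054)*(H(122, 121) + 35935) = ((-112 + 8*(-10)² + 48*(-10)) - 14054)*((-53 + 122) + 35935) = ((-112 + 8*100 - 480) - 14054)*(69 + 35935) = ((-112 + 800 - 480) - 14054)*36004 = (208 - 14054)*36004 = -13846*36004 = -498511384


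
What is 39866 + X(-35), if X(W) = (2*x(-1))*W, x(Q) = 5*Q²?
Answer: 39516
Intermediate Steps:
X(W) = 10*W (X(W) = (2*(5*(-1)²))*W = (2*(5*1))*W = (2*5)*W = 10*W)
39866 + X(-35) = 39866 + 10*(-35) = 39866 - 350 = 39516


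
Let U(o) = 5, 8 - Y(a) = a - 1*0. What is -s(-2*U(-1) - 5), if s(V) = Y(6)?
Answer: -2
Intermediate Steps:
Y(a) = 8 - a (Y(a) = 8 - (a - 1*0) = 8 - (a + 0) = 8 - a)
s(V) = 2 (s(V) = 8 - 1*6 = 8 - 6 = 2)
-s(-2*U(-1) - 5) = -1*2 = -2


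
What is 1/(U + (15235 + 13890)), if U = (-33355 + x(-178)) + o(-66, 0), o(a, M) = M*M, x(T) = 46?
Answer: -1/4184 ≈ -0.00023901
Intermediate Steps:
o(a, M) = M²
U = -33309 (U = (-33355 + 46) + 0² = -33309 + 0 = -33309)
1/(U + (15235 + 13890)) = 1/(-33309 + (15235 + 13890)) = 1/(-33309 + 29125) = 1/(-4184) = -1/4184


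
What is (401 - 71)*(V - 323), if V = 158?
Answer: -54450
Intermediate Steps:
(401 - 71)*(V - 323) = (401 - 71)*(158 - 323) = 330*(-165) = -54450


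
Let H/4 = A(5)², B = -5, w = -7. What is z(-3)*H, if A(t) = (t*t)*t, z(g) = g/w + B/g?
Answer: 2750000/21 ≈ 1.3095e+5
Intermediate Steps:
z(g) = -5/g - g/7 (z(g) = g/(-7) - 5/g = g*(-⅐) - 5/g = -g/7 - 5/g = -5/g - g/7)
A(t) = t³ (A(t) = t²*t = t³)
H = 62500 (H = 4*(5³)² = 4*125² = 4*15625 = 62500)
z(-3)*H = (-5/(-3) - ⅐*(-3))*62500 = (-5*(-⅓) + 3/7)*62500 = (5/3 + 3/7)*62500 = (44/21)*62500 = 2750000/21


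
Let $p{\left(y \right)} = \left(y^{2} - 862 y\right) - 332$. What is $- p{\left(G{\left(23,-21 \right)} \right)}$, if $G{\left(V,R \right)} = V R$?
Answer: $-649303$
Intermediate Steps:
$G{\left(V,R \right)} = R V$
$p{\left(y \right)} = -332 + y^{2} - 862 y$
$- p{\left(G{\left(23,-21 \right)} \right)} = - (-332 + \left(\left(-21\right) 23\right)^{2} - 862 \left(\left(-21\right) 23\right)) = - (-332 + \left(-483\right)^{2} - -416346) = - (-332 + 233289 + 416346) = \left(-1\right) 649303 = -649303$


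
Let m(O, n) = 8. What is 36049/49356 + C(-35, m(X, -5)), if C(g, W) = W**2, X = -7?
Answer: 3194833/49356 ≈ 64.730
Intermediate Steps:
36049/49356 + C(-35, m(X, -5)) = 36049/49356 + 8**2 = 36049*(1/49356) + 64 = 36049/49356 + 64 = 3194833/49356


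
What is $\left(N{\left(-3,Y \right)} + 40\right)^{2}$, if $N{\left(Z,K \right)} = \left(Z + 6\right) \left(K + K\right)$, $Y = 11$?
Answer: $11236$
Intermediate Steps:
$N{\left(Z,K \right)} = 2 K \left(6 + Z\right)$ ($N{\left(Z,K \right)} = \left(6 + Z\right) 2 K = 2 K \left(6 + Z\right)$)
$\left(N{\left(-3,Y \right)} + 40\right)^{2} = \left(2 \cdot 11 \left(6 - 3\right) + 40\right)^{2} = \left(2 \cdot 11 \cdot 3 + 40\right)^{2} = \left(66 + 40\right)^{2} = 106^{2} = 11236$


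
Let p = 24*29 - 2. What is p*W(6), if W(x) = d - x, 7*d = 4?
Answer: -26372/7 ≈ -3767.4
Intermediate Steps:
d = 4/7 (d = (⅐)*4 = 4/7 ≈ 0.57143)
W(x) = 4/7 - x
p = 694 (p = 696 - 2 = 694)
p*W(6) = 694*(4/7 - 1*6) = 694*(4/7 - 6) = 694*(-38/7) = -26372/7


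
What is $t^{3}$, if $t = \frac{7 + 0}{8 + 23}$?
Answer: $\frac{343}{29791} \approx 0.011514$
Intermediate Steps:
$t = \frac{7}{31} \approx 0.22581$
$t^{3} = \left(\frac{7}{31}\right)^{3} = \frac{343}{29791}$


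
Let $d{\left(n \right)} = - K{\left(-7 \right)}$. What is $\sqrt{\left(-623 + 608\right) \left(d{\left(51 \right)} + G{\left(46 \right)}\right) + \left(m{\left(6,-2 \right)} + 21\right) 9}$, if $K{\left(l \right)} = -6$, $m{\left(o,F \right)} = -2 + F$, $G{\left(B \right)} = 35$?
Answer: $i \sqrt{462} \approx 21.494 i$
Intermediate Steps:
$d{\left(n \right)} = 6$ ($d{\left(n \right)} = \left(-1\right) \left(-6\right) = 6$)
$\sqrt{\left(-623 + 608\right) \left(d{\left(51 \right)} + G{\left(46 \right)}\right) + \left(m{\left(6,-2 \right)} + 21\right) 9} = \sqrt{\left(-623 + 608\right) \left(6 + 35\right) + \left(\left(-2 - 2\right) + 21\right) 9} = \sqrt{\left(-15\right) 41 + \left(-4 + 21\right) 9} = \sqrt{-615 + 17 \cdot 9} = \sqrt{-615 + 153} = \sqrt{-462} = i \sqrt{462}$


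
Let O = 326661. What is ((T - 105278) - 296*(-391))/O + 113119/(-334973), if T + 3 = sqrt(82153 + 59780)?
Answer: -11149807648/36474205051 + 11*sqrt(1173)/326661 ≈ -0.30454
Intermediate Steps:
T = -3 + 11*sqrt(1173) (T = -3 + sqrt(82153 + 59780) = -3 + sqrt(141933) = -3 + 11*sqrt(1173) ≈ 373.74)
((T - 105278) - 296*(-391))/O + 113119/(-334973) = (((-3 + 11*sqrt(1173)) - 105278) - 296*(-391))/326661 + 113119/(-334973) = ((-105281 + 11*sqrt(1173)) + 115736)*(1/326661) + 113119*(-1/334973) = (10455 + 11*sqrt(1173))*(1/326661) - 113119/334973 = (3485/108887 + 11*sqrt(1173)/326661) - 113119/334973 = -11149807648/36474205051 + 11*sqrt(1173)/326661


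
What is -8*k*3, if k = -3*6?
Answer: 432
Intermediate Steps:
k = -18
-8*k*3 = -8*(-18)*3 = 144*3 = 432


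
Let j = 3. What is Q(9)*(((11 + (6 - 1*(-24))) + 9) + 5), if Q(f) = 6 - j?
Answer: 165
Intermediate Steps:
Q(f) = 3 (Q(f) = 6 - 1*3 = 6 - 3 = 3)
Q(9)*(((11 + (6 - 1*(-24))) + 9) + 5) = 3*(((11 + (6 - 1*(-24))) + 9) + 5) = 3*(((11 + (6 + 24)) + 9) + 5) = 3*(((11 + 30) + 9) + 5) = 3*((41 + 9) + 5) = 3*(50 + 5) = 3*55 = 165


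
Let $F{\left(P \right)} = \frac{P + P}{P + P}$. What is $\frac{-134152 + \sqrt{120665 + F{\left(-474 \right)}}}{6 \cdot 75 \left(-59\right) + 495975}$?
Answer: $- \frac{134152}{469425} + \frac{13 \sqrt{714}}{469425} \approx -0.28504$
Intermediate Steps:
$F{\left(P \right)} = 1$ ($F{\left(P \right)} = \frac{2 P}{2 P} = 2 P \frac{1}{2 P} = 1$)
$\frac{-134152 + \sqrt{120665 + F{\left(-474 \right)}}}{6 \cdot 75 \left(-59\right) + 495975} = \frac{-134152 + \sqrt{120665 + 1}}{6 \cdot 75 \left(-59\right) + 495975} = \frac{-134152 + \sqrt{120666}}{450 \left(-59\right) + 495975} = \frac{-134152 + 13 \sqrt{714}}{-26550 + 495975} = \frac{-134152 + 13 \sqrt{714}}{469425} = \left(-134152 + 13 \sqrt{714}\right) \frac{1}{469425} = - \frac{134152}{469425} + \frac{13 \sqrt{714}}{469425}$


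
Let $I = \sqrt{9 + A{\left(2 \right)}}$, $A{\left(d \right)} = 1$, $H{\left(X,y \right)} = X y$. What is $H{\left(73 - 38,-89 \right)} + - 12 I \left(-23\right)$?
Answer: $-3115 + 276 \sqrt{10} \approx -2242.2$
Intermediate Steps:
$I = \sqrt{10}$ ($I = \sqrt{9 + 1} = \sqrt{10} \approx 3.1623$)
$H{\left(73 - 38,-89 \right)} + - 12 I \left(-23\right) = \left(73 - 38\right) \left(-89\right) + - 12 \sqrt{10} \left(-23\right) = \left(73 - 38\right) \left(-89\right) + 276 \sqrt{10} = 35 \left(-89\right) + 276 \sqrt{10} = -3115 + 276 \sqrt{10}$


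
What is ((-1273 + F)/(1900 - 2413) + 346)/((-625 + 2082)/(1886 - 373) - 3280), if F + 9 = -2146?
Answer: -273741038/2545086879 ≈ -0.10756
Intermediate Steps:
F = -2155 (F = -9 - 2146 = -2155)
((-1273 + F)/(1900 - 2413) + 346)/((-625 + 2082)/(1886 - 373) - 3280) = ((-1273 - 2155)/(1900 - 2413) + 346)/((-625 + 2082)/(1886 - 373) - 3280) = (-3428/(-513) + 346)/(1457/1513 - 3280) = (-3428*(-1/513) + 346)/(1457*(1/1513) - 3280) = (3428/513 + 346)/(1457/1513 - 3280) = 180926/(513*(-4961183/1513)) = (180926/513)*(-1513/4961183) = -273741038/2545086879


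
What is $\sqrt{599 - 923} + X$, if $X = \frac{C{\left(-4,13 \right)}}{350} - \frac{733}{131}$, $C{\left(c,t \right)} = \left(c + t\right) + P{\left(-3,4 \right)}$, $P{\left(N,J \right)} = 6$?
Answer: $- \frac{50917}{9170} + 18 i \approx -5.5526 + 18.0 i$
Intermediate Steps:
$C{\left(c,t \right)} = 6 + c + t$ ($C{\left(c,t \right)} = \left(c + t\right) + 6 = 6 + c + t$)
$X = - \frac{50917}{9170}$ ($X = \frac{6 - 4 + 13}{350} - \frac{733}{131} = 15 \cdot \frac{1}{350} - \frac{733}{131} = \frac{3}{70} - \frac{733}{131} = - \frac{50917}{9170} \approx -5.5526$)
$\sqrt{599 - 923} + X = \sqrt{599 - 923} - \frac{50917}{9170} = \sqrt{-324} - \frac{50917}{9170} = 18 i - \frac{50917}{9170} = - \frac{50917}{9170} + 18 i$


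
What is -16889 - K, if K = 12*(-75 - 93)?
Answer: -14873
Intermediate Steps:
K = -2016 (K = 12*(-168) = -2016)
-16889 - K = -16889 - 1*(-2016) = -16889 + 2016 = -14873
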